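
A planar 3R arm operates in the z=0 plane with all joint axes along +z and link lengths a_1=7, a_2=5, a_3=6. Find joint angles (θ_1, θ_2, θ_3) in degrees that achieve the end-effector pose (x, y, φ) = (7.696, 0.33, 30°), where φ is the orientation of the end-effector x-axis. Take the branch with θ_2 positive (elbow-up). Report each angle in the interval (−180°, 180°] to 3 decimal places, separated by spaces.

wrist centre = target − a_3·(cos φ, sin φ) = (2.4998, -2.6700)
cos θ_2 = (13.3781−7²−5²)/(2·7·5) = -0.8660; θ_2 = 150.0001° (elbow-up)
β = atan2(-2.6700,2.4998) = -46.8851°; ψ = atan2(2.5000,2.6699) = 43.1180°
θ_1 = β − ψ = -90.0030°
θ_3 = φ − θ_1 − θ_2 = -29.9971° (wrapped to (-180°,180°])

-90.003 150.000 -29.997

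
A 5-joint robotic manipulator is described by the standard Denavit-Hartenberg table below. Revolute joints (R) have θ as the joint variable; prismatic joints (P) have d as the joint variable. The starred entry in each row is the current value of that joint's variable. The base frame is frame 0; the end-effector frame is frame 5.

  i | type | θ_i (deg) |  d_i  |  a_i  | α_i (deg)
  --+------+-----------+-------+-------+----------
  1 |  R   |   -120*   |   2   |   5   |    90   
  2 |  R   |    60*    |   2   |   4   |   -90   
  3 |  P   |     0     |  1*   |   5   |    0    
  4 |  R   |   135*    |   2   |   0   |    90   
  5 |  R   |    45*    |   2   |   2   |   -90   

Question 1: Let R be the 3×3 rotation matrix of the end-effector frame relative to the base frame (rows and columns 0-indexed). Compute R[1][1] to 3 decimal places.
End-effector y-axis (col 1 of R) = (-0.4356,0.6597,-0.6124)
R[1][1] = 0.6597

0.660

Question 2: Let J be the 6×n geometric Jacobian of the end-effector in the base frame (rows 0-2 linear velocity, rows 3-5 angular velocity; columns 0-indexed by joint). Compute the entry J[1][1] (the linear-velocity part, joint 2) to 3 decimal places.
8.972

axis z_1 = (-0.8660,0.5000,0.0000); lever o_n−o_1 = (-0.0834,-0.9729,10.3601)
cross product → J_v[:, 1] = (5.1800,8.9721,0.8843)
J_ω[:, 1] = z_1
entry J[1][1] = 8.9721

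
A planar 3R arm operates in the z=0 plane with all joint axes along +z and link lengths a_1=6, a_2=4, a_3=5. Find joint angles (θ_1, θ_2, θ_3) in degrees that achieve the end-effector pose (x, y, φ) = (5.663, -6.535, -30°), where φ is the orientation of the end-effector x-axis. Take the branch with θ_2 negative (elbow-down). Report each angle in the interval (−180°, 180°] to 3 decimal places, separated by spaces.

wrist centre = target − a_3·(cos φ, sin φ) = (1.3329, -4.0350)
cos θ_2 = (18.0578−6²−4²)/(2·6·4) = -0.7071; θ_2 = -135.0019° (elbow-down)
β = atan2(-4.0350,1.3329) = -71.7202°; ψ = atan2(-2.8283,3.1715) = -41.7267°
θ_1 = β − ψ = -29.9935°
θ_3 = φ − θ_1 − θ_2 = 134.9954° (wrapped to (-180°,180°])

-29.994 -135.002 134.995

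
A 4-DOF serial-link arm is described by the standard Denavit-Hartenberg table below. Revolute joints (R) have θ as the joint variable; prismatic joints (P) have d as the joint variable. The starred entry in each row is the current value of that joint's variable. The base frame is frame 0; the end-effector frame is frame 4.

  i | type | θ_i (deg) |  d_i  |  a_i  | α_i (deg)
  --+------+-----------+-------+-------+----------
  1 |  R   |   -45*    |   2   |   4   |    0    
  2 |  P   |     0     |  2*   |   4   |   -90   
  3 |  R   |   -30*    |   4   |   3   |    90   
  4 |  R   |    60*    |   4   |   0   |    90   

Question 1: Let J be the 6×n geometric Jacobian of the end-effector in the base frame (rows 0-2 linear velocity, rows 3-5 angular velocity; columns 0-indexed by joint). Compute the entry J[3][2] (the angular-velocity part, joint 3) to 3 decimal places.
0.707

axis z_2 = (0.7071,0.7071,0.0000); lever o_n−o_2 = (3.2513,2.4055,4.9641)
cross product → J_v[:, 2] = (3.5101,-3.5101,-0.5981)
J_ω[:, 2] = z_2
entry J[3][2] = 0.7071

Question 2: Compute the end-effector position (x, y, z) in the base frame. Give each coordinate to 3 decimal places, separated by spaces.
8.908 -3.251 8.964

after link 1: o_1 = (2.8284, -2.8284, 2.0000)
after link 2: o_2 = (5.6569, -5.6569, 4.0000)
after link 3: o_3 = (10.3224, -4.6655, 5.5000)
after link 4: o_4 = (8.9082, -3.2513, 8.9641)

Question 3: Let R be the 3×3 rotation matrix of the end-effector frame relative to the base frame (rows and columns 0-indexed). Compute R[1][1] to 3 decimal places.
0.354

End-effector y-axis (col 1 of R) = (-0.3536,0.3536,0.8660)
R[1][1] = 0.3536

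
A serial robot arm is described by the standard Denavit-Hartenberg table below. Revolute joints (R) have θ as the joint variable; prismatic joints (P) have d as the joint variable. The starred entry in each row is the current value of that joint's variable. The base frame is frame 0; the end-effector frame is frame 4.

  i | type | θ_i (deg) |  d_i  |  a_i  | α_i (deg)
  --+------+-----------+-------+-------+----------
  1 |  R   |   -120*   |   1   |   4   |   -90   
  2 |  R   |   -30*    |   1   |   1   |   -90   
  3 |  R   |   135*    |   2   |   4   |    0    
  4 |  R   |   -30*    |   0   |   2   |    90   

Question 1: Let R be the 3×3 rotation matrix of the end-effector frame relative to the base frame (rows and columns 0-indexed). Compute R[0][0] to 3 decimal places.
End-effector x-axis (col 0 of R) = (-0.7244,0.6771,-0.1294)
R[0][0] = -0.7244

-0.724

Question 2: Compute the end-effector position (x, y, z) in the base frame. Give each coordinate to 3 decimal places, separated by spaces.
-4.741 -0.690 -1.905

after link 1: o_1 = (-2.0000, -3.4641, 1.0000)
after link 2: o_2 = (-1.5670, -4.7141, 1.5000)
after link 3: o_3 = (-3.2917, -2.0446, -1.6463)
after link 4: o_4 = (-4.7406, -0.6904, -1.9051)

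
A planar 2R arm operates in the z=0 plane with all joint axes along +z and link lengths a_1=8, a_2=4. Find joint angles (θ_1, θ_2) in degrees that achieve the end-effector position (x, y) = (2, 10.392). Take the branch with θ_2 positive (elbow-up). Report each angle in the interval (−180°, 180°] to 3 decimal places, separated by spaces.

cos θ_2 = (111.9937−8²−4²)/(2·8·4) = 0.4999; θ_2 = 60.0065° (elbow-up)
β = atan2(10.3920,2.0000) = 79.1063°; ψ = atan2(3.4643,9.9996) = 19.1085°
θ_1 = β − ψ = 59.9978°

59.998 60.007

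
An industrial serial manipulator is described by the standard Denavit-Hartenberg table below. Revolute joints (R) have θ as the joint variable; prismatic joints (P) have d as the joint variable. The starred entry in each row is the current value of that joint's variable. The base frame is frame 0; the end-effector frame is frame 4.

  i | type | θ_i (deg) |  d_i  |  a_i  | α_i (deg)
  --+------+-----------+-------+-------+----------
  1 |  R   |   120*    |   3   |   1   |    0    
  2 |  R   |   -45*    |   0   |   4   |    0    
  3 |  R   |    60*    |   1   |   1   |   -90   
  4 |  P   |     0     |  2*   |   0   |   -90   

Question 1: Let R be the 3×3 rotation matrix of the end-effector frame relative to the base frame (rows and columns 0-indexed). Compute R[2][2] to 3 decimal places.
End-effector z-axis (col 2 of R) = (-0.0000,-0.0000,-1.0000)
R[2][2] = -1.0000

-1.000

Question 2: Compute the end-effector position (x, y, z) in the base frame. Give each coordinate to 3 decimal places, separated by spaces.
after link 1: o_1 = (-0.5000, 0.8660, 3.0000)
after link 2: o_2 = (0.5353, 4.7297, 3.0000)
after link 3: o_3 = (-0.1718, 5.4368, 4.0000)
after link 4: o_4 = (-1.5860, 4.0226, 4.0000)

-1.586 4.023 4.000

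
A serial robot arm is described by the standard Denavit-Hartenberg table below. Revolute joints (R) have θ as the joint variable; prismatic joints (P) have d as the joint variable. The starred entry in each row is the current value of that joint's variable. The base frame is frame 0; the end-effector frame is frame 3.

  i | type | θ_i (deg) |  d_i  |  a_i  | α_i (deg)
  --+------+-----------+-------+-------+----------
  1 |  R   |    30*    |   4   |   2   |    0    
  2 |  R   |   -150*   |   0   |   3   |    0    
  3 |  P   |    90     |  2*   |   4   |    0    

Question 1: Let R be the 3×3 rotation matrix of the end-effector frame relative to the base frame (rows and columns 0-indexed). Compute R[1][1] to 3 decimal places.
0.866

End-effector y-axis (col 1 of R) = (0.5000,0.8660,0.0000)
R[1][1] = 0.8660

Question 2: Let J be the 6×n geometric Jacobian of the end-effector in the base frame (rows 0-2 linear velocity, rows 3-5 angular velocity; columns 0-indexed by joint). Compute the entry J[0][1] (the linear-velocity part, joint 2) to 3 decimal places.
axis z_1 = (0.0000,0.0000,1.0000); lever o_n−o_1 = (1.9641,-4.5981,2.0000)
cross product → J_v[:, 1] = (4.5981,1.9641,-0.0000)
J_ω[:, 1] = z_1
entry J[0][1] = 4.5981

4.598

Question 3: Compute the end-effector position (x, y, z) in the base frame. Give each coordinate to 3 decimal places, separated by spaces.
3.696 -3.598 6.000

after link 1: o_1 = (1.7321, 1.0000, 4.0000)
after link 2: o_2 = (0.2321, -1.5981, 4.0000)
after link 3: o_3 = (3.6962, -3.5981, 6.0000)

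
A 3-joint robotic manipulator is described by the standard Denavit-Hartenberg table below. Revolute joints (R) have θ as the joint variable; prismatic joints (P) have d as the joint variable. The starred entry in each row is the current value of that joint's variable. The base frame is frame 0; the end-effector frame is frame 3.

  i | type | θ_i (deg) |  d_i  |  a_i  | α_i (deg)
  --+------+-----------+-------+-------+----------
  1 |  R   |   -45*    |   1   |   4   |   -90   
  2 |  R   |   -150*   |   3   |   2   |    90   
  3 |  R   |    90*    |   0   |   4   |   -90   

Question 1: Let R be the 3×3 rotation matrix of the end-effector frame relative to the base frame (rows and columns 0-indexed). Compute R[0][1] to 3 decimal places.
End-effector y-axis (col 1 of R) = (0.3536,-0.3536,0.8660)
R[0][1] = 0.3536

0.354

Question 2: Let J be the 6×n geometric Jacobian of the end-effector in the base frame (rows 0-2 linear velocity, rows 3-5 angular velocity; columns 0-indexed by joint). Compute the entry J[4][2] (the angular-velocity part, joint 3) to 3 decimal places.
0.354

axis z_2 = (-0.3536,0.3536,-0.8660); lever o_n−o_2 = (2.8284,2.8284,0.0000)
cross product → J_v[:, 2] = (2.4495,-2.4495,-2.0000)
J_ω[:, 2] = z_2
entry J[4][2] = 0.3536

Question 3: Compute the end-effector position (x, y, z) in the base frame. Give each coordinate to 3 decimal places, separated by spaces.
after link 1: o_1 = (2.8284, -2.8284, 1.0000)
after link 2: o_2 = (3.7250, 0.5176, 2.0000)
after link 3: o_3 = (6.5534, 3.3461, 2.0000)

6.553 3.346 2.000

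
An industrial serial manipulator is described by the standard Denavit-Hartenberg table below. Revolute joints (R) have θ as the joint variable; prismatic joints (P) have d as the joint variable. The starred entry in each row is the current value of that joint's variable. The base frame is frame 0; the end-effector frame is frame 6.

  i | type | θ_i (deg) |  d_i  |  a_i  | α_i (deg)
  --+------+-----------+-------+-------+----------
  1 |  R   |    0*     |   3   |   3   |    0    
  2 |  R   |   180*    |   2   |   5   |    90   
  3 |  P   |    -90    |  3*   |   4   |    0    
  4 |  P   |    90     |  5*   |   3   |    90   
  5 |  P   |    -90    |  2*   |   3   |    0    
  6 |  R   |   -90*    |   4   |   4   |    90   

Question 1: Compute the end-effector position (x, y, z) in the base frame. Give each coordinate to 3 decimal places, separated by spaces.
after link 1: o_1 = (3.0000, 0.0000, 3.0000)
after link 2: o_2 = (-2.0000, 0.0000, 5.0000)
after link 3: o_3 = (-2.0000, 3.0000, 1.0000)
after link 4: o_4 = (-5.0000, 8.0000, 1.0000)
after link 5: o_5 = (-5.0000, 5.0000, -1.0000)
after link 6: o_6 = (-1.0000, 5.0000, -5.0000)

-1.000 5.000 -5.000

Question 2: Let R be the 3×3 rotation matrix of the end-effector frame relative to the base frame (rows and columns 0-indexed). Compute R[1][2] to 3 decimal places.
End-effector z-axis (col 2 of R) = (0.0000,1.0000,0.0000)
R[1][2] = 1.0000

1.000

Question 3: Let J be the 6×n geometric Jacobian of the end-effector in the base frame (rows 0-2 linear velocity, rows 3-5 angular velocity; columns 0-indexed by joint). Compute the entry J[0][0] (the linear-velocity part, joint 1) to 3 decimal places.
axis z_0 = ẑ; lever o_n−o_0 = (-1.0000,5.0000,-5.0000)
cross product → J_v[:, 0] = (-5.0000,-1.0000,0.0000)
J_ω[:, 0] = z_0
entry J[0][0] = -5.0000

-5.000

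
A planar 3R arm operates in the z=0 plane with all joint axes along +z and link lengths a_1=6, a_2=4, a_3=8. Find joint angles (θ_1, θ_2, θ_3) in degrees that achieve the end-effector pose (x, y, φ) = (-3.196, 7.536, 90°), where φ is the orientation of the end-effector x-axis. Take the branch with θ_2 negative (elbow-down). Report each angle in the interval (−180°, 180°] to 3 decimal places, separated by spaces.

wrist centre = target − a_3·(cos φ, sin φ) = (-3.1960, -0.4640)
cos θ_2 = (10.4297−6²−4²)/(2·6·4) = -0.8660; θ_2 = -150.0026° (elbow-down)
β = atan2(-0.4640,-3.1960) = -171.7394°; ψ = atan2(-1.9998,2.5358) = -38.2608°
θ_1 = β − ψ = -133.4786°
θ_3 = φ − θ_1 − θ_2 = 13.4812° (wrapped to (-180°,180°])

-133.479 -150.003 13.481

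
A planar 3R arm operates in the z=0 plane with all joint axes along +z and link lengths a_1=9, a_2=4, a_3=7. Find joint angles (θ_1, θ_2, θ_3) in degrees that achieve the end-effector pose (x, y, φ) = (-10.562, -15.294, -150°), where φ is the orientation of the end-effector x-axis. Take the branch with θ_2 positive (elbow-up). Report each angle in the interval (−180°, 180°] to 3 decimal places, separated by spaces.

wrist centre = target − a_3·(cos φ, sin φ) = (-4.4998, -11.7940)
cos θ_2 = (159.3468−9²−4²)/(2·9·4) = 0.8659; θ_2 = 30.0111° (elbow-up)
β = atan2(-11.7940,-4.4998) = -110.8836°; ψ = atan2(2.0007,12.4637) = 9.1193°
θ_1 = β − ψ = -120.0029°
θ_3 = φ − θ_1 − θ_2 = -60.0082° (wrapped to (-180°,180°])

-120.003 30.011 -60.008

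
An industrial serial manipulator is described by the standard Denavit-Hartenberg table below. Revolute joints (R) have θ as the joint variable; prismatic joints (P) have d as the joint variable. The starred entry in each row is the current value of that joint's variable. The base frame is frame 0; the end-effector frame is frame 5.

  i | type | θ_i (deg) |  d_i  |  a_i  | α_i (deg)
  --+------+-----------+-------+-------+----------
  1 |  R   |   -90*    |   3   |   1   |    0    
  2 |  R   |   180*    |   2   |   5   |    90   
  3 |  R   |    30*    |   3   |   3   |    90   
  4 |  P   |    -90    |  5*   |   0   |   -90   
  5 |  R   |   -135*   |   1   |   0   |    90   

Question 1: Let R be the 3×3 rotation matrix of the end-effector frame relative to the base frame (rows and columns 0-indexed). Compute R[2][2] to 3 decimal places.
0.612

End-effector z-axis (col 2 of R) = (0.7071,-0.3536,0.6124)
R[2][2] = 0.6124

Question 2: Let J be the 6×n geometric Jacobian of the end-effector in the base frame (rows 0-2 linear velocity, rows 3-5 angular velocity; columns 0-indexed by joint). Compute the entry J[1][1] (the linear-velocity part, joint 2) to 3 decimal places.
3.000

axis z_1 = (0.0000,0.0000,1.0000); lever o_n−o_1 = (3.0000,10.9641,-0.3301)
cross product → J_v[:, 1] = (-10.9641,3.0000,0.0000)
J_ω[:, 1] = z_1
entry J[1][1] = 3.0000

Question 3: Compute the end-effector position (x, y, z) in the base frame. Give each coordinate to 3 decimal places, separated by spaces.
3.000 9.964 2.670

after link 1: o_1 = (0.0000, -1.0000, 3.0000)
after link 2: o_2 = (0.0000, 4.0000, 5.0000)
after link 3: o_3 = (3.0000, 6.5981, 6.5000)
after link 4: o_4 = (3.0000, 9.0981, 2.1699)
after link 5: o_5 = (3.0000, 9.9641, 2.6699)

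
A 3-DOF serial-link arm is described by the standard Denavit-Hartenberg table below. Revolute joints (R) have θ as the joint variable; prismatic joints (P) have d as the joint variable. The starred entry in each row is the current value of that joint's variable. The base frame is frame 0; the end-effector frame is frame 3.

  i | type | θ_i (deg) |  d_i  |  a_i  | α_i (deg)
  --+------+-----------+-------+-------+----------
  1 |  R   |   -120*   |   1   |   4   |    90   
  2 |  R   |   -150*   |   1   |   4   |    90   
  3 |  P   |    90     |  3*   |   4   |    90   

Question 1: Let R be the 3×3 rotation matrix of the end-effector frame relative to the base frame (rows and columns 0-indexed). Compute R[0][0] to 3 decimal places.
-0.866

End-effector x-axis (col 0 of R) = (-0.8660,0.5000,-0.0000)
R[0][0] = -0.8660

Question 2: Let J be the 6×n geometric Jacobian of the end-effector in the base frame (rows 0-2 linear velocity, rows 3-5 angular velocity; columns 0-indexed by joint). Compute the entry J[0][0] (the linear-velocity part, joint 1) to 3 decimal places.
axis z_0 = ẑ; lever o_n−o_0 = (-3.8481,3.3349,1.5981)
cross product → J_v[:, 0] = (-3.3349,-3.8481,0.0000)
J_ω[:, 0] = z_0
entry J[0][0] = -3.3349

-3.335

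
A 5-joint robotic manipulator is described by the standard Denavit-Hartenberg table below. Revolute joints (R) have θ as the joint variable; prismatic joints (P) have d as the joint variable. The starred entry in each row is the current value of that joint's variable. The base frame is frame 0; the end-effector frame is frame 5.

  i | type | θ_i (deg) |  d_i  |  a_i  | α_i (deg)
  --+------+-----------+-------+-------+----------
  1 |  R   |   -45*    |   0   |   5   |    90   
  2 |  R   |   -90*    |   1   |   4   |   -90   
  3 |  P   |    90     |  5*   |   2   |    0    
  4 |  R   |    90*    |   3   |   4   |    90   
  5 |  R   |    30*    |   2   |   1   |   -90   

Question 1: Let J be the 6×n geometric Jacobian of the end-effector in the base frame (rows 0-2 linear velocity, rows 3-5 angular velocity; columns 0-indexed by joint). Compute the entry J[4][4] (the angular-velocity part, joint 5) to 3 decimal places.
0.707

axis z_4 = (0.7071,0.7071,-0.0000); lever o_n−o_4 = (1.7678,1.0607,0.8660)
cross product → J_v[:, 4] = (0.6124,-0.6124,-0.5000)
J_ω[:, 4] = z_4
entry J[4][4] = 0.7071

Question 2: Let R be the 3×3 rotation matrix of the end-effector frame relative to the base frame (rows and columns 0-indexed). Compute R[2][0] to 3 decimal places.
End-effector x-axis (col 0 of R) = (0.3536,-0.3536,0.8660)
R[2][0] = 0.8660

0.866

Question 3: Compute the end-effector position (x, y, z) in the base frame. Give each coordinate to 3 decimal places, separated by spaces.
after link 1: o_1 = (3.5355, -3.5355, 0.0000)
after link 2: o_2 = (2.8284, -4.2426, -4.0000)
after link 3: o_3 = (7.7782, -6.3640, -4.0000)
after link 4: o_4 = (9.8995, -8.4853, 0.0000)
after link 5: o_5 = (11.6673, -7.4246, 0.8660)

11.667 -7.425 0.866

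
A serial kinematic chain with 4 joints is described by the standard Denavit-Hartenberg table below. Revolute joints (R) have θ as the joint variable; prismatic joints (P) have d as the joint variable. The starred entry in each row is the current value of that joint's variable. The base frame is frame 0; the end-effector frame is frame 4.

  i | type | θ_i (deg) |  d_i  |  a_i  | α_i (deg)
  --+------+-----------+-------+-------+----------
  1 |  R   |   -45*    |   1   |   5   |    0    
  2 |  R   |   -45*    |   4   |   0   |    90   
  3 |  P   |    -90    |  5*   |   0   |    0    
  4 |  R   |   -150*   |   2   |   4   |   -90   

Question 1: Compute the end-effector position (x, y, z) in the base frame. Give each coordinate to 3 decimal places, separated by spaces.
-3.464 -1.536 8.464

after link 1: o_1 = (3.5355, -3.5355, 1.0000)
after link 2: o_2 = (3.5355, -3.5355, 5.0000)
after link 3: o_3 = (-1.4645, -3.5355, 5.0000)
after link 4: o_4 = (-3.4645, -1.5355, 8.4641)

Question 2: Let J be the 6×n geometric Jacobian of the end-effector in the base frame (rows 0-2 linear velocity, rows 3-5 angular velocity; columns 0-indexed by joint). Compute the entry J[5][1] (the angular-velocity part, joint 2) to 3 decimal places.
1.000

axis z_1 = (0.0000,0.0000,1.0000); lever o_n−o_1 = (-7.0000,2.0000,7.4641)
cross product → J_v[:, 1] = (-2.0000,-7.0000,0.0000)
J_ω[:, 1] = z_1
entry J[5][1] = 1.0000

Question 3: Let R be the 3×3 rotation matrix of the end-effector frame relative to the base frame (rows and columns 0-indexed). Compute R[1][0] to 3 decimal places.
End-effector x-axis (col 0 of R) = (-0.0000,0.5000,0.8660)
R[1][0] = 0.5000

0.500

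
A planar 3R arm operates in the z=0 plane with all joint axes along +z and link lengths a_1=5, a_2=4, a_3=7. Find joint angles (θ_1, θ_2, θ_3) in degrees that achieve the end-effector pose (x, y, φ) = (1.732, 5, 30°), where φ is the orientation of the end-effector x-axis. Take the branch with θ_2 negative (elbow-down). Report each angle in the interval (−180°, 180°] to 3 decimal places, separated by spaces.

-150.000 -119.999 -60.001

wrist centre = target − a_3·(cos φ, sin φ) = (-4.3302, 1.5000)
cos θ_2 = (21.0004−5²−4²)/(2·5·4) = -0.5000; θ_2 = -119.9993° (elbow-down)
β = atan2(1.5000,-4.3302) = 160.8936°; ψ = atan2(-3.4641,3.0000) = -49.1064°
θ_1 = β − ψ = 210.0000°
θ_3 = φ − θ_1 − θ_2 = -60.0007° (wrapped to (-180°,180°])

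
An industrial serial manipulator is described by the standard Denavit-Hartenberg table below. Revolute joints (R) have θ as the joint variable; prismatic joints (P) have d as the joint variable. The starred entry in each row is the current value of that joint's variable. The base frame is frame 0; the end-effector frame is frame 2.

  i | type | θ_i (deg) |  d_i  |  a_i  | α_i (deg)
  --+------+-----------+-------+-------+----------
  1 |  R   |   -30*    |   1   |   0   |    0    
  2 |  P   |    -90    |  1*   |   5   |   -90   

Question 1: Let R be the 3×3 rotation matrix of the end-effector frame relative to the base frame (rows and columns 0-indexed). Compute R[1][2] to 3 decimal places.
End-effector z-axis (col 2 of R) = (0.8660,-0.5000,0.0000)
R[1][2] = -0.5000

-0.500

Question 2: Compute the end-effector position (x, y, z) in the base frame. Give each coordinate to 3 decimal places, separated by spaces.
after link 1: o_1 = (0.0000, 0.0000, 1.0000)
after link 2: o_2 = (-2.5000, -4.3301, 2.0000)

-2.500 -4.330 2.000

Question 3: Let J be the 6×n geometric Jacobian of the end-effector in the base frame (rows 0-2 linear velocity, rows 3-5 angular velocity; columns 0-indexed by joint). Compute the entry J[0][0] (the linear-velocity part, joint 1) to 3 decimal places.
4.330

axis z_0 = ẑ; lever o_n−o_0 = (-2.5000,-4.3301,2.0000)
cross product → J_v[:, 0] = (4.3301,-2.5000,0.0000)
J_ω[:, 0] = z_0
entry J[0][0] = 4.3301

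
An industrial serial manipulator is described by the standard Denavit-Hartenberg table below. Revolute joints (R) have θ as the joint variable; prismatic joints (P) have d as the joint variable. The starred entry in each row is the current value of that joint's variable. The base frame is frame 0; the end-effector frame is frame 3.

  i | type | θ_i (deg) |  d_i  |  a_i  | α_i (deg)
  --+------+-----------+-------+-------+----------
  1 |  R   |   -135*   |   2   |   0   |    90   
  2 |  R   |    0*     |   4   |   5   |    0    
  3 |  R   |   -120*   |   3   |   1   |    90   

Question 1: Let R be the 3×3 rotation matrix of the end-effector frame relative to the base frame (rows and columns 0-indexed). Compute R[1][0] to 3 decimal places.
0.354

End-effector x-axis (col 0 of R) = (0.3536,0.3536,-0.8660)
R[1][0] = 0.3536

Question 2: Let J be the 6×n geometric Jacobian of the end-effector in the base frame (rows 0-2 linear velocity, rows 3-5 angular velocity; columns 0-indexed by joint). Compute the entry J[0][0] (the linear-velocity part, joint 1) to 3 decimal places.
-1.768

axis z_0 = ẑ; lever o_n−o_0 = (-8.1317,1.7678,1.1340)
cross product → J_v[:, 0] = (-1.7678,-8.1317,0.0000)
J_ω[:, 0] = z_0
entry J[0][0] = -1.7678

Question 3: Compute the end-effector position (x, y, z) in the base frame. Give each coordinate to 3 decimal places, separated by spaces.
after link 1: o_1 = (0.0000, 0.0000, 2.0000)
after link 2: o_2 = (-6.3640, -0.7071, 2.0000)
after link 3: o_3 = (-8.1317, 1.7678, 1.1340)

-8.132 1.768 1.134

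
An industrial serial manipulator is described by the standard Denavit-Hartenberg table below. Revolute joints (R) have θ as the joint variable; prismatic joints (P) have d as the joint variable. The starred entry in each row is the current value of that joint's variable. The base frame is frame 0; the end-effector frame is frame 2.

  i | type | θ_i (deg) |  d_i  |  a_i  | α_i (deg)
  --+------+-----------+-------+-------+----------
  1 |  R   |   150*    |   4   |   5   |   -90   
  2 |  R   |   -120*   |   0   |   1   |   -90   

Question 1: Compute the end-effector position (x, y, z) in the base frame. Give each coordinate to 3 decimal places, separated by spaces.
after link 1: o_1 = (-4.3301, 2.5000, 4.0000)
after link 2: o_2 = (-3.8971, 2.2500, 4.8660)

-3.897 2.250 4.866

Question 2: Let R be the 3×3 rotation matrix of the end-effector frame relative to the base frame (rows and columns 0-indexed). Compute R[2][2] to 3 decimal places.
End-effector z-axis (col 2 of R) = (-0.7500,0.4330,0.5000)
R[2][2] = 0.5000

0.500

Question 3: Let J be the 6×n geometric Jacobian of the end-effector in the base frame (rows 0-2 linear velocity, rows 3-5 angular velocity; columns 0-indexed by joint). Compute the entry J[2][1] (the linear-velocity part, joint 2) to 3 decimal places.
axis z_1 = (-0.5000,-0.8660,0.0000); lever o_n−o_1 = (0.4330,-0.2500,0.8660)
cross product → J_v[:, 1] = (-0.7500,0.4330,0.5000)
J_ω[:, 1] = z_1
entry J[2][1] = 0.5000

0.500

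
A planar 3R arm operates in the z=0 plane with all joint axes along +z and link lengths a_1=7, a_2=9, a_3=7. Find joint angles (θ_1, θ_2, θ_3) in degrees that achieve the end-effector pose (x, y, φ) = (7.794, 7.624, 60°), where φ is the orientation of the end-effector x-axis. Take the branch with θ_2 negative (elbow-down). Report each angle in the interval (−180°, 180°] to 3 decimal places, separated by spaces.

120.000 -150.003 90.002

wrist centre = target − a_3·(cos φ, sin φ) = (4.2940, 1.5618)
cos θ_2 = (20.8777−7²−9²)/(2·7·9) = -0.8660; θ_2 = -150.0028° (elbow-down)
β = atan2(1.5618,4.2940) = 19.9874°; ψ = atan2(-4.4996,-0.7944) = -100.0129°
θ_1 = β − ψ = 120.0003°
θ_3 = φ − θ_1 − θ_2 = 90.0025° (wrapped to (-180°,180°])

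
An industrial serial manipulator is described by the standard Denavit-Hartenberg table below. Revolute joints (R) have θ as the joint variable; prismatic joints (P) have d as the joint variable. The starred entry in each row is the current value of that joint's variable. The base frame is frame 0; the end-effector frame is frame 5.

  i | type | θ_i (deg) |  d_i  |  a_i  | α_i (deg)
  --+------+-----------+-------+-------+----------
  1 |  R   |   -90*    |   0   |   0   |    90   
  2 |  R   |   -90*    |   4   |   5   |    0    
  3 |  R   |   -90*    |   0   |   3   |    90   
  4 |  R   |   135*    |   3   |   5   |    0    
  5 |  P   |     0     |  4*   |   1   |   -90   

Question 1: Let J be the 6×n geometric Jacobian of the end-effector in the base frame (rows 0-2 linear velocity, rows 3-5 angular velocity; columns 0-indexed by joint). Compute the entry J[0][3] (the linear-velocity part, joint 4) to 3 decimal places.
axis z_3 = (-0.0000,0.0000,1.0000); lever o_n−o_3 = (-4.2426,-4.2426,7.0000)
cross product → J_v[:, 3] = (4.2426,-4.2426,0.0000)
J_ω[:, 3] = z_3
entry J[0][3] = 4.2426

4.243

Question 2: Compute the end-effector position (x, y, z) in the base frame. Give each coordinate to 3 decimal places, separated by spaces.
-8.243 -1.243 2.000

after link 1: o_1 = (0.0000, 0.0000, 0.0000)
after link 2: o_2 = (-4.0000, -0.0000, -5.0000)
after link 3: o_3 = (-4.0000, 3.0000, -5.0000)
after link 4: o_4 = (-7.5355, -0.5355, -2.0000)
after link 5: o_5 = (-8.2426, -1.2426, 2.0000)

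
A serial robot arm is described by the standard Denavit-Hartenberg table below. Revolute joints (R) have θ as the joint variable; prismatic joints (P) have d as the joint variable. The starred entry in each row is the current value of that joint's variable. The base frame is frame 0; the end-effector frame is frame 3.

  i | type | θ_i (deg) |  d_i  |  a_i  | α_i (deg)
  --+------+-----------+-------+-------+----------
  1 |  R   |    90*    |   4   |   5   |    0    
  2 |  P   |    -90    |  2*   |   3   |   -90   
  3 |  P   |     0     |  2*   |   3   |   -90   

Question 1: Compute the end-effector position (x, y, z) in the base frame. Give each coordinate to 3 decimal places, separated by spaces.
after link 1: o_1 = (0.0000, 5.0000, 4.0000)
after link 2: o_2 = (3.0000, 5.0000, 6.0000)
after link 3: o_3 = (6.0000, 7.0000, 6.0000)

6.000 7.000 6.000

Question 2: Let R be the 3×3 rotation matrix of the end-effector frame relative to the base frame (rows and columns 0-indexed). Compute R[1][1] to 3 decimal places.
-1.000

End-effector y-axis (col 1 of R) = (0.0000,-1.0000,-0.0000)
R[1][1] = -1.0000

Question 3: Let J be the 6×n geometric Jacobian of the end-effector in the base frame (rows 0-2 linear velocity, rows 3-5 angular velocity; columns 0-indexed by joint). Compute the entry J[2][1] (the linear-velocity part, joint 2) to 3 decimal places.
prismatic axis z_1 = (0.0000,0.0000,1.0000)
J_v[:, 1] = z_1; J_ω[:, 1] = (0,0,0)
entry J[2][1] = 1.0000

1.000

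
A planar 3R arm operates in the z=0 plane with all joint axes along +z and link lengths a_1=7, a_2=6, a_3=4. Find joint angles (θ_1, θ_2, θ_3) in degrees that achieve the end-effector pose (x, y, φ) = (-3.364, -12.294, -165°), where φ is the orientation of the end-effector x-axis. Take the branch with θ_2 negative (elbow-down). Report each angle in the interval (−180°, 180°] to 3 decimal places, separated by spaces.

wrist centre = target − a_3·(cos φ, sin φ) = (0.4997, -11.2587)
cos θ_2 = (127.0086−7²−6²)/(2·7·6) = 0.5001; θ_2 = -59.9933° (elbow-down)
β = atan2(-11.2587,0.4997) = -87.4587°; ψ = atan2(-5.1958,10.0006) = -27.4540°
θ_1 = β − ψ = -60.0046°
θ_3 = φ − θ_1 − θ_2 = -45.0021° (wrapped to (-180°,180°])

-60.005 -59.993 -45.002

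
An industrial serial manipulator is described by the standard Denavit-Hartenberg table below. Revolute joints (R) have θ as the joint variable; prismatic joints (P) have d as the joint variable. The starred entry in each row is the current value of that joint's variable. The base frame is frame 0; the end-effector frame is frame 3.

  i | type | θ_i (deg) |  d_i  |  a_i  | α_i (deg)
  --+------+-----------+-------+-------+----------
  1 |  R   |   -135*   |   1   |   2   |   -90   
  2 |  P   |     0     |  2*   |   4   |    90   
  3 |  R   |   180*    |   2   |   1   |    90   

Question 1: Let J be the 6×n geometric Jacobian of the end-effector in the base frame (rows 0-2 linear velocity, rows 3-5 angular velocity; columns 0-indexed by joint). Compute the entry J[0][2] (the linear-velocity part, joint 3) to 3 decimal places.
-0.707

axis z_2 = (0.0000,0.0000,1.0000); lever o_n−o_2 = (0.7071,0.7071,2.0000)
cross product → J_v[:, 2] = (-0.7071,0.7071,0.0000)
J_ω[:, 2] = z_2
entry J[0][2] = -0.7071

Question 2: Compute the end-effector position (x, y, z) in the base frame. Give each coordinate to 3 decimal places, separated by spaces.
-2.121 -4.950 3.000

after link 1: o_1 = (-1.4142, -1.4142, 1.0000)
after link 2: o_2 = (-2.8284, -5.6569, 1.0000)
after link 3: o_3 = (-2.1213, -4.9497, 3.0000)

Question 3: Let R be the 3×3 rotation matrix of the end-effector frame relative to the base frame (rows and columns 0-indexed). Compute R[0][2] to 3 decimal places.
0.707

End-effector z-axis (col 2 of R) = (0.7071,-0.7071,0.0000)
R[0][2] = 0.7071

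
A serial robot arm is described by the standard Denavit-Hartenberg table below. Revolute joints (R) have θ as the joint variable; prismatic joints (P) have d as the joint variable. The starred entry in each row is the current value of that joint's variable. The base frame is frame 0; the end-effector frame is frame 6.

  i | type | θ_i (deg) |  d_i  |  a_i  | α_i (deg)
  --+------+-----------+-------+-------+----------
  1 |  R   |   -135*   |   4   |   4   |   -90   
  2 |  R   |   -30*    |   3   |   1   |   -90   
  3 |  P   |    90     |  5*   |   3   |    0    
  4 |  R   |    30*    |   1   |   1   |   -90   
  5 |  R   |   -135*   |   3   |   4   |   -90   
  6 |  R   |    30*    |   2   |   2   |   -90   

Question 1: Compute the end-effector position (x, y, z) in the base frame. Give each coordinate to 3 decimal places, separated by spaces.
-5.226 -8.647 -5.887

after link 1: o_1 = (-2.8284, -2.8284, 4.0000)
after link 2: o_2 = (-1.3195, -5.5621, 4.5000)
after link 3: o_3 = (-5.2086, -5.2086, 0.1699)
after link 4: o_4 = (-5.8683, -4.6436, -0.9462)
after link 5: o_5 = (-3.3506, -7.7113, -3.9876)
after link 6: o_6 = (-5.2255, -8.6471, -5.8873)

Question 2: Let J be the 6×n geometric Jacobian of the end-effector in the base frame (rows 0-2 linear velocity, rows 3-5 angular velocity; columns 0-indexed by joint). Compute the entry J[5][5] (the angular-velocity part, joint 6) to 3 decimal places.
-0.789

axis z_5 = (-0.4665,0.3995,-0.7891); lever o_n−o_5 = (-1.8749,-0.9358,-1.8998)
cross product → J_v[:, 5] = (-1.4974,0.5933,1.1856)
J_ω[:, 5] = z_5
entry J[5][5] = -0.7891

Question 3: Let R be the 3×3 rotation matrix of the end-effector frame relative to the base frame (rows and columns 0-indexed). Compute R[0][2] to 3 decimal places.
-0.749

End-effector z-axis (col 2 of R) = (-0.7487,0.2967,0.5928)
R[0][2] = -0.7487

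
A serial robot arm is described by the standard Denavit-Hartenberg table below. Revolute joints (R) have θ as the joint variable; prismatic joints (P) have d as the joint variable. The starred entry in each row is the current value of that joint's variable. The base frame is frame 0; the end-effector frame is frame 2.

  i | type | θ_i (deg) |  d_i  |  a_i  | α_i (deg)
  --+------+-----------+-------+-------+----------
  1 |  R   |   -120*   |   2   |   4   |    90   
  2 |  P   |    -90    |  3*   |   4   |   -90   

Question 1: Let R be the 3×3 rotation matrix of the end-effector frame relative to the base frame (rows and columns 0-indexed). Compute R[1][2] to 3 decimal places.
-0.866

End-effector z-axis (col 2 of R) = (-0.5000,-0.8660,0.0000)
R[1][2] = -0.8660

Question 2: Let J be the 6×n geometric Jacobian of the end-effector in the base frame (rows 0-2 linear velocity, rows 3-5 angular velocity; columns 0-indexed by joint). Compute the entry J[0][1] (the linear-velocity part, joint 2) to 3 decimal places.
prismatic axis z_1 = (-0.8660,0.5000,0.0000)
J_v[:, 1] = z_1; J_ω[:, 1] = (0,0,0)
entry J[0][1] = -0.8660

-0.866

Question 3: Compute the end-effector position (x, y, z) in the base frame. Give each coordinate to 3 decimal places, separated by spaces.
-4.598 -1.964 -2.000

after link 1: o_1 = (-2.0000, -3.4641, 2.0000)
after link 2: o_2 = (-4.5981, -1.9641, -2.0000)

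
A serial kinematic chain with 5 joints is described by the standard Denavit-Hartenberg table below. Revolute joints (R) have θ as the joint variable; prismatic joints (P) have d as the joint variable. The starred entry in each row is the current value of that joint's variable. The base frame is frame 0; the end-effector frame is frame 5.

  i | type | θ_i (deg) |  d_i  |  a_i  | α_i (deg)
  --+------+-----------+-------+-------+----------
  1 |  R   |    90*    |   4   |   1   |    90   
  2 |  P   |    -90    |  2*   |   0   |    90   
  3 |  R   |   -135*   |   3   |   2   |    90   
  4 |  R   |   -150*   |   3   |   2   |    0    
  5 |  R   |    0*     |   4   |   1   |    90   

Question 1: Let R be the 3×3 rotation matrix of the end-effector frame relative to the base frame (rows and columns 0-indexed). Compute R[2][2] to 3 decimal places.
-0.354

End-effector z-axis (col 2 of R) = (0.3536,-0.8660,-0.3536)
R[2][2] = -0.3536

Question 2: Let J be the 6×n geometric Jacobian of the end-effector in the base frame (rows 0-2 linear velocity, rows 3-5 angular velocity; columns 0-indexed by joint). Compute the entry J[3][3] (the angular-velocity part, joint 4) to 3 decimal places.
0.707

axis z_3 = (0.7071,-0.0000,0.7071); lever o_n−o_3 = (6.7869,1.5000,3.1126)
cross product → J_v[:, 3] = (-1.0607,2.5981,1.0607)
J_ω[:, 3] = z_3
entry J[3][3] = 0.7071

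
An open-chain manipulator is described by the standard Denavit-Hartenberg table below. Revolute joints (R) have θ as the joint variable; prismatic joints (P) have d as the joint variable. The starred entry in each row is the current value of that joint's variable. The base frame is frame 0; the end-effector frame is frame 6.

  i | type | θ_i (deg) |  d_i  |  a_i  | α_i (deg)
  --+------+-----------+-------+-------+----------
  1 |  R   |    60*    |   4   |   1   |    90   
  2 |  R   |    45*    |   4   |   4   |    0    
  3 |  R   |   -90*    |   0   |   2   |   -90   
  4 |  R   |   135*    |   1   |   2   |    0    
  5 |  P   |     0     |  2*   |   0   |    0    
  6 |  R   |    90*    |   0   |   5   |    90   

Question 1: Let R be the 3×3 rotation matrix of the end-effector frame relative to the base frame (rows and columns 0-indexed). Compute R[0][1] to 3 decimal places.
End-effector y-axis (col 1 of R) = (0.3536,0.6124,0.7071)
R[0][1] = 0.3536

0.354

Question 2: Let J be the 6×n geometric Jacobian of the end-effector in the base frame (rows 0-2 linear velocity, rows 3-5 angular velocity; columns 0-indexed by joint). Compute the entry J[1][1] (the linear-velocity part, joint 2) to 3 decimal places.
axis z_1 = (0.8660,-0.5000,0.0000); lever o_n−o_1 = (6.7332,-0.5804,7.0355)
cross product → J_v[:, 1] = (-3.5178,-6.0930,2.8640)
J_ω[:, 1] = z_1
entry J[1][1] = -6.0930

-6.093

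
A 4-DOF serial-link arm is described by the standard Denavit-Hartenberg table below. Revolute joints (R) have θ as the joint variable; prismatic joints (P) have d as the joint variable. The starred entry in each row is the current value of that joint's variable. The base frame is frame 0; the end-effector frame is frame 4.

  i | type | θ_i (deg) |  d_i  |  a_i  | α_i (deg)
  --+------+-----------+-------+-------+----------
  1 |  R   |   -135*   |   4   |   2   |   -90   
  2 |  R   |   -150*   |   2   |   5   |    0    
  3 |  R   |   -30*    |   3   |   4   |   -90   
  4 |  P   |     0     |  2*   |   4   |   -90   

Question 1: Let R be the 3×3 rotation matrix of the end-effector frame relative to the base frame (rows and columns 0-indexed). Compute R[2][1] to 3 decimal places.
End-effector y-axis (col 1 of R) = (-0.0000,0.0000,-1.0000)
R[2][1] = -1.0000

-1.000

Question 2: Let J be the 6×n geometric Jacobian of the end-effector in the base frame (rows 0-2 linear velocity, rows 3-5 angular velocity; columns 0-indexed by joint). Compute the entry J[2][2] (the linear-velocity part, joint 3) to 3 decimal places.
axis z_2 = (0.7071,-0.7071,0.0000); lever o_n−o_2 = (7.7782,3.5355,2.0000)
cross product → J_v[:, 2] = (-1.4142,-1.4142,8.0000)
J_ω[:, 2] = z_2
entry J[2][2] = 8.0000

8.000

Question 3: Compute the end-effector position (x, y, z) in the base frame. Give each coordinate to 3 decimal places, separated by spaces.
after link 1: o_1 = (-1.4142, -1.4142, 4.0000)
after link 2: o_2 = (3.0619, 0.2334, 6.5000)
after link 3: o_3 = (8.0116, 0.9405, 6.5000)
after link 4: o_4 = (10.8400, 3.7690, 8.5000)

10.840 3.769 8.500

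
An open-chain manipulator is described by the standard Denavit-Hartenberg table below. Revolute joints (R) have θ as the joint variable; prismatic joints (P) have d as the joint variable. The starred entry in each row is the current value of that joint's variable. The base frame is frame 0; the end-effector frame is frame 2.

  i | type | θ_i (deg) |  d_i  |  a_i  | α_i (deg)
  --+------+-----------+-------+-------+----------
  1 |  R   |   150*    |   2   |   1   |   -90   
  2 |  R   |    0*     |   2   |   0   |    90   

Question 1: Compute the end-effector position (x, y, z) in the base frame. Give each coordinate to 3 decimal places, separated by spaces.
after link 1: o_1 = (-0.8660, 0.5000, 2.0000)
after link 2: o_2 = (-1.8660, -1.2321, 2.0000)

-1.866 -1.232 2.000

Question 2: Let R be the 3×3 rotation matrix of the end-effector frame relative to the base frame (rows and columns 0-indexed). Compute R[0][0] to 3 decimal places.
End-effector x-axis (col 0 of R) = (-0.8660,0.5000,0.0000)
R[0][0] = -0.8660

-0.866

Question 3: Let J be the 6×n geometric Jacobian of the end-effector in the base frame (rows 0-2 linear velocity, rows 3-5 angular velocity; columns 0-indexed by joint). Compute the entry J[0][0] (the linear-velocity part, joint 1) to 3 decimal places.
1.232

axis z_0 = ẑ; lever o_n−o_0 = (-1.8660,-1.2321,2.0000)
cross product → J_v[:, 0] = (1.2321,-1.8660,0.0000)
J_ω[:, 0] = z_0
entry J[0][0] = 1.2321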